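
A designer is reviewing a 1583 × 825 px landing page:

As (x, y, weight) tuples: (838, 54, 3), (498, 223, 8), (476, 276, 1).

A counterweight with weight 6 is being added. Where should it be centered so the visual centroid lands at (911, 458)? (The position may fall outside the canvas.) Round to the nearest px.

(1571, 1004)

After adding the counterweight, total weight = 3 + 8 + 1 + 6 = 18.
Along x: (6974 + 6·x) / 18 = 911 (existing moment 3·838 + 8·498 + 1·476 = 6974) ⇒ x = (16398 − 6974) / 6 ≈ 1570.67.
Along y: (2222 + 6·y) / 18 = 458 (existing moment 3·54 + 8·223 + 1·276 = 2222) ⇒ y = (8244 − 2222) / 6 ≈ 1003.67.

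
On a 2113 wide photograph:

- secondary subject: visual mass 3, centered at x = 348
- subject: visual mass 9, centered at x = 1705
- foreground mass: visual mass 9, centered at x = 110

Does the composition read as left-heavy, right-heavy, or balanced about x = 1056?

Weights sum to 3 + 9 + 9 = 21.
x: (3·348 + 9·1705 + 9·110) / 21 = 17379 / 21 ≈ 827.57
827.6 lies left of the midline 1056, so the layout is left-heavy.

left-heavy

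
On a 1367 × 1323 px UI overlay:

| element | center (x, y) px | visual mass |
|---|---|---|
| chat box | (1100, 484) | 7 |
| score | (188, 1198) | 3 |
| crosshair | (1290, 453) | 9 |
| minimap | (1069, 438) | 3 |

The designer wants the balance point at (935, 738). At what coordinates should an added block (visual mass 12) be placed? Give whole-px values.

(726, 1060)

New total weight: (7 + 3 + 9 + 3) + 12 = 34.
x: target moment 34×935 = 31790; current 7·1100 + 3·188 + 9·1290 + 3·1069 = 23081; the added block supplies 8709, so x = 8709/12 ≈ 725.75.
y: target moment 34×738 = 25092; current 7·484 + 3·1198 + 9·453 + 3·438 = 12373; the added block supplies 12719, so y = 12719/12 ≈ 1059.92.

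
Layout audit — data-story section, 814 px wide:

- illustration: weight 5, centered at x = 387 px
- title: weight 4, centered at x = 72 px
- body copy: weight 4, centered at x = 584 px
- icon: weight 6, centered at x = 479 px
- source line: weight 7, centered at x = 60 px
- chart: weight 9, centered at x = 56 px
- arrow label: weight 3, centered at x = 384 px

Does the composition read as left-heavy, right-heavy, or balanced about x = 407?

left-heavy

Σw = 5 + 4 + 4 + 6 + 7 + 9 + 3 = 38.
x: (5·387 + 4·72 + 4·584 + 6·479 + 7·60 + 9·56 + 3·384) / 38 = 9509 / 38 ≈ 250.24
250.2 lies left of the midline 407, so the layout is left-heavy.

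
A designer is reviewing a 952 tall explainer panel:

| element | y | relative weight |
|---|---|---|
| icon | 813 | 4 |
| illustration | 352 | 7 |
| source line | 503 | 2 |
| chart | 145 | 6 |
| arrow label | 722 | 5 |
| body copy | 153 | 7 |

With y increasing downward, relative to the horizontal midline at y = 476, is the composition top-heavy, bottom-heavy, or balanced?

Σw = 4 + 7 + 2 + 6 + 5 + 7 = 31.
y: (4·813 + 7·352 + 2·503 + 6·145 + 5·722 + 7·153) / 31 = 12273 / 31 ≈ 395.90
395.9 lies above (smaller y than) the midline 476, so the layout is top-heavy.

top-heavy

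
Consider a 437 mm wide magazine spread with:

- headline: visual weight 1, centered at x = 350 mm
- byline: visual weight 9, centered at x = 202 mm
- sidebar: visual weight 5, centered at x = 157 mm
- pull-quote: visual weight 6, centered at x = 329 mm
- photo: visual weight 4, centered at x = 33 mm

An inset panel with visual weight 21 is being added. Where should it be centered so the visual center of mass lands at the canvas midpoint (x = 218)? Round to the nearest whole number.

x ≈ 237

With the inset panel, Σw becomes 1 + 9 + 5 + 6 + 4 + 21 = 46.
x: need Σw·x = 46·218 = 10028. Existing = 1·350 + 9·202 + 5·157 + 6·329 + 4·33 = 5059. Remainder 4969 / 21 ≈ 236.62.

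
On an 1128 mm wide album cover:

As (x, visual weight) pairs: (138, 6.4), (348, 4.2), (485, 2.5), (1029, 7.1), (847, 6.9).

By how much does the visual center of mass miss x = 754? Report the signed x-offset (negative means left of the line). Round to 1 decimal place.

≈ -137.5 mm

Σw = 6.4 + 4.2 + 2.5 + 7.1 + 6.9 = 27.1.
x-moment: 6.4·138 + 4.2·348 + 2.5·485 + 7.1·1029 + 6.9·847 = 16707.5; centroid 16707.5/27.1 ≈ 616.51.
Difference: 616.51 − 754 ≈ -137.49.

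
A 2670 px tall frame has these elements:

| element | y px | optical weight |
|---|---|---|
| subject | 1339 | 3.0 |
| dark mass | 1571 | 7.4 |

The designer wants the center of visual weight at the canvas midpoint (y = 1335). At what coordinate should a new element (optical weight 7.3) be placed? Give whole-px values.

After adding the new element, total weight = 3.0 + 7.4 + 7.3 = 17.7.
Along y: (15642.4 + 7.3·y) / 17.7 = 1335 (existing moment 3.0·1339 + 7.4·1571 = 15642.4) ⇒ y = (23629.5 − 15642.4) / 7.3 ≈ 1094.12.

y ≈ 1094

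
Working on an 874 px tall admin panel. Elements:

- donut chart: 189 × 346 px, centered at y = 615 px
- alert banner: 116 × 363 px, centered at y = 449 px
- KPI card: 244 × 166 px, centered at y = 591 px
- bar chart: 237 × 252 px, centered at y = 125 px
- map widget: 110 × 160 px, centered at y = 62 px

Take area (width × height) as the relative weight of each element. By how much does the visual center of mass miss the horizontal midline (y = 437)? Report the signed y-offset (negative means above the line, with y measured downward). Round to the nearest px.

Areas → weights: donut chart 189·346 = 65394, alert banner 116·363 = 42108, KPI card 244·166 = 40504, bar chart 237·252 = 59724, map widget 110·160 = 17600; Σw = 225330.
Σw·y = 65394·615 + 42108·449 + 40504·591 + 59724·125 + 17600·62 = 91618366, so ȳ = 91618366/225330 ≈ 406.60.
Against y = 437, that's 406.60 − 437 = -30.40.

≈ -30 px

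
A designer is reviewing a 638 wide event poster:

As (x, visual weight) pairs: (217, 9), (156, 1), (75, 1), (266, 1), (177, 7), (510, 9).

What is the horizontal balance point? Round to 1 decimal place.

x ≈ 295.7

Σw = 9 + 1 + 1 + 1 + 7 + 9 = 28.
x-moment: 9·217 + 1·156 + 1·75 + 1·266 + 7·177 + 9·510 = 8279; centroid 8279/28 ≈ 295.68.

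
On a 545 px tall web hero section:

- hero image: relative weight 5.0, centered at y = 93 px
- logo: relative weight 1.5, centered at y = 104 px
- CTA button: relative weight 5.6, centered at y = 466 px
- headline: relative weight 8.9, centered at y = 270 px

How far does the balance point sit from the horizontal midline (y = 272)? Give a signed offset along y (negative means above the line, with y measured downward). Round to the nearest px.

≈ -4 px

Σw = 5.0 + 1.5 + 5.6 + 8.9 = 21.0.
y-moment: 5.0·93 + 1.5·104 + 5.6·466 + 8.9·270 = 5633.6; centroid 5633.6/21.0 ≈ 268.27.
Against y = 272, that's 268.27 − 272 = -3.73.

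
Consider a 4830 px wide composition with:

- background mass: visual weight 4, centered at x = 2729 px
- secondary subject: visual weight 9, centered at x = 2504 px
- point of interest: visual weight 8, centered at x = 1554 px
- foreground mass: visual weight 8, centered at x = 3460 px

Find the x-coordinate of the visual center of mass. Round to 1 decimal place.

Σw = 4 + 9 + 8 + 8 = 29.
x-moment: 4·2729 + 9·2504 + 8·1554 + 8·3460 = 73564; centroid 73564/29 ≈ 2536.69.

x ≈ 2536.7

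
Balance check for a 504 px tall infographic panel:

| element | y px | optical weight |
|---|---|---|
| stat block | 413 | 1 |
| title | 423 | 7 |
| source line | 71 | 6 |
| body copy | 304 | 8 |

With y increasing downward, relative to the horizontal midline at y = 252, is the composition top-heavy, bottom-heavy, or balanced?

bottom-heavy

Total weight = 1 + 7 + 6 + 8 = 22.
y: (1·413 + 7·423 + 6·71 + 8·304) / 22 = 6232 / 22 ≈ 283.27
Since 283.3 is below (larger y than) 252, the composition reads bottom-heavy.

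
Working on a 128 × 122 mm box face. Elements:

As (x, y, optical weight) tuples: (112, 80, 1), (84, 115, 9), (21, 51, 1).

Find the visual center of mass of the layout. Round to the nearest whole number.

Total weight = 1 + 9 + 1 = 11.
x-moment: 1·112 + 9·84 + 1·21 = 889; centroid 889/11 ≈ 80.82.
y-moment: 1·80 + 9·115 + 1·51 = 1166; centroid 1166/11 ≈ 106.00.

(81, 106)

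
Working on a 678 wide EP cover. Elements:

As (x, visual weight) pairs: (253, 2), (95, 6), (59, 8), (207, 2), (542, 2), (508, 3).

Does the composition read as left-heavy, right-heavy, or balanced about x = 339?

left-heavy

Weights sum to 2 + 6 + 8 + 2 + 2 + 3 = 23.
x: (2·253 + 6·95 + 8·59 + 2·207 + 2·542 + 3·508) / 23 = 4570 / 23 ≈ 198.70
198.7 vs midline 339 → left-heavy.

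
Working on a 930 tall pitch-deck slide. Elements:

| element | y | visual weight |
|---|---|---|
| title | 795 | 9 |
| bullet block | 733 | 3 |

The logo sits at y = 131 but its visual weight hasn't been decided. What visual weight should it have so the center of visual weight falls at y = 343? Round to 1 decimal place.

Existing Σw = 12 (9 + 3); existing moment 9·795 + 3·733 = 9354.
Set Σw·y/Σw = 343: (9354 + 131w) = 343·(12 + w).
So w = (343·12 − 9354)/(131 − 343) = -5238/-212 ≈ 24.71.

w ≈ 24.7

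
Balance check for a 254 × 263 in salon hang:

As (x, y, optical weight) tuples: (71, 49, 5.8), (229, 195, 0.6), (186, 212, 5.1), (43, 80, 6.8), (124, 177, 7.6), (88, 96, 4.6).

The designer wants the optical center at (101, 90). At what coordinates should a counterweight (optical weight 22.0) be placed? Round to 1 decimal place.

(98.4, 41.4)

After adding the counterweight, total weight = 5.8 + 0.6 + 5.1 + 6.8 + 7.6 + 4.6 + 22.0 = 52.5.
x: target moment 52.5×101 = 5302.5; current 5.8·71 + 0.6·229 + 5.1·186 + 6.8·43 + 7.6·124 + 4.6·88 = 3137.4; the counterweight supplies 2165.1, so x = 2165.1/22.0 ≈ 98.41.
y: target moment 52.5×90 = 4725.0; current 5.8·49 + 0.6·195 + 5.1·212 + 6.8·80 + 7.6·177 + 4.6·96 = 3813.2; the counterweight supplies 911.8, so y = 911.8/22.0 ≈ 41.45.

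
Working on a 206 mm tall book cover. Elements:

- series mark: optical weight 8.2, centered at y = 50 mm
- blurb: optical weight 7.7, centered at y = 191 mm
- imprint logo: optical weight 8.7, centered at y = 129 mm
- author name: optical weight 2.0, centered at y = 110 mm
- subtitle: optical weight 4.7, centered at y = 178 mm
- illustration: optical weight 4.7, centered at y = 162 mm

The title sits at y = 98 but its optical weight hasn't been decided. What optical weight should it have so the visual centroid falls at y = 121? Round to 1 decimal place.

w ≈ 20.2

Known weights sum to 8.2 + 7.7 + 8.7 + 2.0 + 4.7 + 4.7 = 36.0; their moment is 8.2·50 + 7.7·191 + 8.7·129 + 2.0·110 + 4.7·178 + 4.7·162 = 4821.0.
Set Σw·y/Σw = 121: (4821.0 + 98w) = 121·(36.0 + w).
Rearranging, w·(98 − 121) = 121·36.0 − 4821.0 = -465.0, so w ≈ -465.0/-23 = 20.22.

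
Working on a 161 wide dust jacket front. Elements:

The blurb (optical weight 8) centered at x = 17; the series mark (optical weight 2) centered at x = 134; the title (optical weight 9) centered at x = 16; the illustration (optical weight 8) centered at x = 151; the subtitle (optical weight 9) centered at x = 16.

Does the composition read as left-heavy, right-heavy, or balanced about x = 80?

left-heavy

Total weight = 8 + 2 + 9 + 8 + 9 = 36.
x: (8·17 + 2·134 + 9·16 + 8·151 + 9·16) / 36 = 1900 / 36 ≈ 52.78
Since 52.8 is left of 80, the composition reads left-heavy.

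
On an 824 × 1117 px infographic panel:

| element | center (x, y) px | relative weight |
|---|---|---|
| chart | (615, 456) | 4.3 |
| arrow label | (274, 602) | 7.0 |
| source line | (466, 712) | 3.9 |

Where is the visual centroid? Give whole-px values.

Weights sum to 4.3 + 7.0 + 3.9 = 15.2.
x: (4.3·615 + 7.0·274 + 3.9·466) / 15.2 = 6379.9 / 15.2 ≈ 419.73
y: (4.3·456 + 7.0·602 + 3.9·712) / 15.2 = 8951.6 / 15.2 ≈ 588.92

(420, 589)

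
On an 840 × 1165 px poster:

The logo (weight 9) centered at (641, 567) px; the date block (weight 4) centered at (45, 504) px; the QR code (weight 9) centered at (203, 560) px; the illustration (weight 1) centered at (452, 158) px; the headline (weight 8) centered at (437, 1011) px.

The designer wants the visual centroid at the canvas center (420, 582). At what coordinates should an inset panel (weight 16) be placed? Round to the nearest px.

After adding the inset panel, total weight = 9 + 4 + 9 + 1 + 8 + 16 = 47.
x: target moment 47×420 = 19740; current 9·641 + 4·45 + 9·203 + 1·452 + 8·437 = 11724; the inset panel supplies 8016, so x = 8016/16 ≈ 501.00.
y: target moment 47×582 = 27354; current 9·567 + 4·504 + 9·560 + 1·158 + 8·1011 = 20405; the inset panel supplies 6949, so y = 6949/16 ≈ 434.31.

(501, 434)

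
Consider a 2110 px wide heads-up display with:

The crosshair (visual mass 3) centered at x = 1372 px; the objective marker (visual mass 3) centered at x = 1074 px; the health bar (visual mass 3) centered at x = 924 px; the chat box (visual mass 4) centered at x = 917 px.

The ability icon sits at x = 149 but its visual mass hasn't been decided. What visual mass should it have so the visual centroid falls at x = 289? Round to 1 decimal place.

w ≈ 71.6

Existing Σw = 13 (3 + 3 + 3 + 4); existing moment 3·1372 + 3·1074 + 3·924 + 4·917 = 13778.
For the centroid to hit 289: (13778 + w·149) / (13 + w) = 289.
Rearranging, w·(149 − 289) = 289·13 − 13778 = -10021, so w ≈ -10021/-140 = 71.58.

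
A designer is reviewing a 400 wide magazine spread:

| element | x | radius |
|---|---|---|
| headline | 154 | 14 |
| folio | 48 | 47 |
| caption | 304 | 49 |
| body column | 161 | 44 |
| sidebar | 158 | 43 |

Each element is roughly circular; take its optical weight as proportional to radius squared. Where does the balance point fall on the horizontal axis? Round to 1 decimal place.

x ≈ 171.1

Weights ∝ r²: headline 14² = 196, folio 47² = 2209, caption 49² = 2401, body column 44² = 1936, sidebar 43² = 1849; Σw = 8591.
x: (196·154 + 2209·48 + 2401·304 + 1936·161 + 1849·158) / 8591 = 1469958 / 8591 ≈ 171.10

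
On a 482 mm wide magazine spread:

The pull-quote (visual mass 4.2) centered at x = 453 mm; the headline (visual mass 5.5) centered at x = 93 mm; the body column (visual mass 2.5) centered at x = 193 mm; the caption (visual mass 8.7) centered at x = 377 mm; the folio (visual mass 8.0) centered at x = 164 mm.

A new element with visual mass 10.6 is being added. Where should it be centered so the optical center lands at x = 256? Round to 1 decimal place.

After adding the new element, total weight = 4.2 + 5.5 + 2.5 + 8.7 + 8.0 + 10.6 = 39.5.
Along x: (7488.5 + 10.6·x) / 39.5 = 256 (existing moment 4.2·453 + 5.5·93 + 2.5·193 + 8.7·377 + 8.0·164 = 7488.5) ⇒ x = (10112.0 − 7488.5) / 10.6 ≈ 247.50.

x ≈ 247.5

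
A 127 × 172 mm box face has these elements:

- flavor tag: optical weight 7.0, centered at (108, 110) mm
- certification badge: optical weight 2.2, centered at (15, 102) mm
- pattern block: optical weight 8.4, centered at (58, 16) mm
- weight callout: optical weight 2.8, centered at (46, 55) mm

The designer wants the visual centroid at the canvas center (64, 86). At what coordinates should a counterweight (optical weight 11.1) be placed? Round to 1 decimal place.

With the counterweight, Σw becomes 7.0 + 2.2 + 8.4 + 2.8 + 11.1 = 31.5.
x: target moment 31.5×64 = 2016.0; current 7.0·108 + 2.2·15 + 8.4·58 + 2.8·46 = 1405.0; the counterweight supplies 611.0, so x = 611.0/11.1 ≈ 55.05.
y: target moment 31.5×86 = 2709.0; current 7.0·110 + 2.2·102 + 8.4·16 + 2.8·55 = 1282.8; the counterweight supplies 1426.2, so y = 1426.2/11.1 ≈ 128.49.

(55.0, 128.5)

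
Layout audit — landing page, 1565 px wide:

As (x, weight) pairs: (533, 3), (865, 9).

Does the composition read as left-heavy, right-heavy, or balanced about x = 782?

balanced

Weights sum to 3 + 9 = 12.
x: (3·533 + 9·865) / 12 = 9384 / 12 ≈ 782.00
782.00 = 782 exactly: balanced.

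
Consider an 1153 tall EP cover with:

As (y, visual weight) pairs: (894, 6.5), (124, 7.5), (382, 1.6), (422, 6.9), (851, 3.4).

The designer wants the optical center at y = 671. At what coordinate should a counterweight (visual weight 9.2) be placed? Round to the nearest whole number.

y ≈ 1130

New total weight: (6.5 + 7.5 + 1.6 + 6.9 + 3.4) + 9.2 = 35.1.
y: need Σw·y = 35.1·671 = 23552.1. Existing = 6.5·894 + 7.5·124 + 1.6·382 + 6.9·422 + 3.4·851 = 13157.4. Remainder 10394.7 / 9.2 ≈ 1129.86.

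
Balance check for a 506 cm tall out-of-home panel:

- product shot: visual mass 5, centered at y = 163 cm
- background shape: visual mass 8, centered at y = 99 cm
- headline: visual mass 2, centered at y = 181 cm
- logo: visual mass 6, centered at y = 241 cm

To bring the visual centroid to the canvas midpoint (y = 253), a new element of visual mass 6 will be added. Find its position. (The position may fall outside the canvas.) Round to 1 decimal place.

y ≈ 569.3

New total weight: (5 + 8 + 2 + 6) + 6 = 27.
Along y: (3415 + 6·y) / 27 = 253 (existing moment 5·163 + 8·99 + 2·181 + 6·241 = 3415) ⇒ y = (6831 − 3415) / 6 ≈ 569.33.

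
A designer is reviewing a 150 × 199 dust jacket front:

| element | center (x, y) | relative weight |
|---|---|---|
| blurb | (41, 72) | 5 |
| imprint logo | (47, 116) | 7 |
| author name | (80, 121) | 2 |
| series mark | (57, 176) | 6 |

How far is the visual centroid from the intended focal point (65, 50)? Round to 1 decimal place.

Σw = 5 + 7 + 2 + 6 = 20.
x: (5·41 + 7·47 + 2·80 + 6·57) / 20 = 1036 / 20 ≈ 51.80
y: (5·72 + 7·116 + 2·121 + 6·176) / 20 = 2470 / 20 ≈ 123.50
Offset from (65, 50): Δx ≈ -13.20, Δy ≈ 73.50; distance = √(Δx² + Δy²) ≈ 74.68.

≈ 74.7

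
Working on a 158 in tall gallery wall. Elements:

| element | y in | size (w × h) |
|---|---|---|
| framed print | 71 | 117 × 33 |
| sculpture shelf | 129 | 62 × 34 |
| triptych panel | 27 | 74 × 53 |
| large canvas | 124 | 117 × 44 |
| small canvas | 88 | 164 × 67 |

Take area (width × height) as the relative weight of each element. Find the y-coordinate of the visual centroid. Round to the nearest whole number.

y ≈ 87

Areas → weights: framed print 117·33 = 3861, sculpture shelf 62·34 = 2108, triptych panel 74·53 = 3922, large canvas 117·44 = 5148, small canvas 164·67 = 10988; Σw = 26027.
y: (3861·71 + 2108·129 + 3922·27 + 5148·124 + 10988·88) / 26027 = 2257253 / 26027 ≈ 86.73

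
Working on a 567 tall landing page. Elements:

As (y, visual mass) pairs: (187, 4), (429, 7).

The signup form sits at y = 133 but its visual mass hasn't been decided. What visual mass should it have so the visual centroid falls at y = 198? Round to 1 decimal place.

Existing Σw = 11 (4 + 7); existing moment 4·187 + 7·429 = 3751.
Balance at y = 198 requires (3751 + w·133) / (11 + w) = 198.
So w = (198·11 − 3751)/(133 − 198) = -1573/-65 ≈ 24.20.

w ≈ 24.2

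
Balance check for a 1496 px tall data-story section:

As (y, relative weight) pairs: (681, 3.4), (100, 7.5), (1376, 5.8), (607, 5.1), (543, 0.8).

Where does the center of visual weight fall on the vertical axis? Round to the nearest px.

y ≈ 645

Weights sum to 3.4 + 7.5 + 5.8 + 5.1 + 0.8 = 22.6.
y: (3.4·681 + 7.5·100 + 5.8·1376 + 5.1·607 + 0.8·543) / 22.6 = 14576.3 / 22.6 ≈ 644.97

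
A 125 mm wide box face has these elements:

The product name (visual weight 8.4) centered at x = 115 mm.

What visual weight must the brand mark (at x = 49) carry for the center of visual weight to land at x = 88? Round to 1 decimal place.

w ≈ 5.8

The single fixed element contributes weight 8.4, moment 8.4·115 = 966.0.
Balance at x = 88 requires (966.0 + w·49) / (8.4 + w) = 88.
So w = (88·8.4 − 966.0)/(49 − 88) = -226.8/-39 ≈ 5.82.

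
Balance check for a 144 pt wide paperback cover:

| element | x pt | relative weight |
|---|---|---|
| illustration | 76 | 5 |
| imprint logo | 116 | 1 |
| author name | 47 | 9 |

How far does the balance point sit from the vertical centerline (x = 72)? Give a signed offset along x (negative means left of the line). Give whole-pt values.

Σw = 5 + 1 + 9 = 15.
Σw·x = 5·76 + 1·116 + 9·47 = 919, so x̄ = 919/15 ≈ 61.27.
Difference: 61.27 − 72 ≈ -10.73.

≈ -11 pt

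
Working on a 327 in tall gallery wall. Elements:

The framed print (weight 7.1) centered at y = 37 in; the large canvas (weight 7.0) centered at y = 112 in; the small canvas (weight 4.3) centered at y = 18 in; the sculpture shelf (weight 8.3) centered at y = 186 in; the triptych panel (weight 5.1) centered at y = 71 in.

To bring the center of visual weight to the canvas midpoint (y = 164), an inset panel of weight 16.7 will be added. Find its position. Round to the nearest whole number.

With the inset panel, Σw becomes 7.1 + 7.0 + 4.3 + 8.3 + 5.1 + 16.7 = 48.5.
Along y: (3030.0 + 16.7·y) / 48.5 = 164 (existing moment 7.1·37 + 7.0·112 + 4.3·18 + 8.3·186 + 5.1·71 = 3030.0) ⇒ y = (7954.0 − 3030.0) / 16.7 ≈ 294.85.

y ≈ 295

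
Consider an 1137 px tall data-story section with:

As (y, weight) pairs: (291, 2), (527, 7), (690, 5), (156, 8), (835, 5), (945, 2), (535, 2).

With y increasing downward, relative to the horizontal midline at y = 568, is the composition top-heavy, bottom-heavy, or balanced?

Weights sum to 2 + 7 + 5 + 8 + 5 + 2 + 2 = 31.
Σw·y = 16104; ȳ = 16104/31 ≈ 519.48.
519.5 lies above (smaller y than) the midline 568, so the layout is top-heavy.

top-heavy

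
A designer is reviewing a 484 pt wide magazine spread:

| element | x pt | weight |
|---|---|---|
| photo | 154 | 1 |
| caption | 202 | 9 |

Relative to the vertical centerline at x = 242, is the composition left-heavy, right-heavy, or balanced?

left-heavy

Total weight = 1 + 9 = 10.
x-moment: 1·154 + 9·202 = 1972; centroid 1972/10 ≈ 197.20.
Since 197.2 is left of 242, the composition reads left-heavy.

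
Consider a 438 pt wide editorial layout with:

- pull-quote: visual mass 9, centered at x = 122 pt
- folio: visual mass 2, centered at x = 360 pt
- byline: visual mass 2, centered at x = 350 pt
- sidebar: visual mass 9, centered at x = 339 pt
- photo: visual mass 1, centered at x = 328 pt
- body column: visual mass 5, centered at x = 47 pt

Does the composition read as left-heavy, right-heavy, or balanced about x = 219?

balanced

Σw = 9 + 2 + 2 + 9 + 1 + 5 = 28.
x: moment 6132 / weight 28 ≈ 219.00
That equals the midline 219 — balanced.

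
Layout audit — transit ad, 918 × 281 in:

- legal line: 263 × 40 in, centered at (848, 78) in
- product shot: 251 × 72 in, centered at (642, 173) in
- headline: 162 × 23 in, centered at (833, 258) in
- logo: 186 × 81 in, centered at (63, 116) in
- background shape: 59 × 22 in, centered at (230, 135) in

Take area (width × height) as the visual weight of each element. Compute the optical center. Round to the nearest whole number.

Areas: legal line 263·40 = 10520, product shot 251·72 = 18072, headline 162·23 = 3726, logo 186·81 = 15066, background shape 59·22 = 1298. Total weight = 48682.
x-moment: 10520·848 + 18072·642 + 3726·833 + 15066·63 + 1298·230 = 24874640; centroid 24874640/48682 ≈ 510.96.
y-moment: 10520·78 + 18072·173 + 3726·258 + 15066·116 + 1298·135 = 6831210; centroid 6831210/48682 ≈ 140.32.

(511, 140)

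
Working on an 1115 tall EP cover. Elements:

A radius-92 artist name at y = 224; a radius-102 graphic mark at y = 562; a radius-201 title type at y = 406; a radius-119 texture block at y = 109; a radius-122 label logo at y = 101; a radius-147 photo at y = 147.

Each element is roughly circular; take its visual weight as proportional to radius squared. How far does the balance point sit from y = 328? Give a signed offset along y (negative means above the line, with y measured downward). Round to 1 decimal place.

≈ -51.7

Weights ∝ r²: artist name 92² = 8464, graphic mark 102² = 10404, title type 201² = 40401, texture block 119² = 14161, label logo 122² = 14884, photo 147² = 21609; Σw = 109923.
y-moment: 8464·224 + 10404·562 + 40401·406 + 14161·109 + 14884·101 + 21609·147 = 30369146; centroid 30369146/109923 ≈ 276.28.
Difference: 276.28 − 328 ≈ -51.72.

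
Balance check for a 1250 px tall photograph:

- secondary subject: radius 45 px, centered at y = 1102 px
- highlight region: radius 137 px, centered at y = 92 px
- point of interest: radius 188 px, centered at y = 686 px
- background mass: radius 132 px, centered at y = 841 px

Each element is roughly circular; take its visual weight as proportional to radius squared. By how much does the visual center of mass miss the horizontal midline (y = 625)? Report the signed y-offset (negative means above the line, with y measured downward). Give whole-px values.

≈ -42 px

r² weights: secondary subject 45² = 2025, highlight region 137² = 18769, point of interest 188² = 35344, background mass 132² = 17424. Total = 73562.
Σw·y = 2025·1102 + 18769·92 + 35344·686 + 17424·841 = 42857866, so ȳ = 42857866/73562 ≈ 582.61.
Difference: 582.61 − 625 ≈ -42.39.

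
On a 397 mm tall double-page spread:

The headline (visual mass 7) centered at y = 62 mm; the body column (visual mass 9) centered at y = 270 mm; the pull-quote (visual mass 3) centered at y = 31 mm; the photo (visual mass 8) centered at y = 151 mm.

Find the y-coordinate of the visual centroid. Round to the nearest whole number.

Total weight = 7 + 9 + 3 + 8 = 27.
Σw·y = 7·62 + 9·270 + 3·31 + 8·151 = 4165, so ȳ = 4165/27 ≈ 154.26.

y ≈ 154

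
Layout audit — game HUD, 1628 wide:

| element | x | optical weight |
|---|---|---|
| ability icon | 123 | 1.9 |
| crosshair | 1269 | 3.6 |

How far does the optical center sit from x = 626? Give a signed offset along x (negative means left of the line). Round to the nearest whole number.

≈ 247

Total weight = 1.9 + 3.6 = 5.5.
Σw·x = 1.9·123 + 3.6·1269 = 4802.1, so x̄ = 4802.1/5.5 ≈ 873.11.
Offset from x = 626: 873.11 − 626 ≈ 247.11.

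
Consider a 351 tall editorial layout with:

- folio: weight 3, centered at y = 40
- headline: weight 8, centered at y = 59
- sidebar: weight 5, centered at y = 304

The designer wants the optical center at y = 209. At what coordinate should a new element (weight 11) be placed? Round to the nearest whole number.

With the new element, Σw becomes 3 + 8 + 5 + 11 = 27.
Along y: (2112 + 11·y) / 27 = 209 (existing moment 3·40 + 8·59 + 5·304 = 2112) ⇒ y = (5643 − 2112) / 11 ≈ 321.00.

y ≈ 321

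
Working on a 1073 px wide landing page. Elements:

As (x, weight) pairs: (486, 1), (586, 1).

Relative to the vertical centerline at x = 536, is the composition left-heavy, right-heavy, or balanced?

balanced

Weights sum to 1 + 1 = 2.
x-moment: 1·486 + 1·586 = 1072; centroid 1072/2 ≈ 536.00.
The centroid 536.00 matches the midline at 536, so the layout is balanced.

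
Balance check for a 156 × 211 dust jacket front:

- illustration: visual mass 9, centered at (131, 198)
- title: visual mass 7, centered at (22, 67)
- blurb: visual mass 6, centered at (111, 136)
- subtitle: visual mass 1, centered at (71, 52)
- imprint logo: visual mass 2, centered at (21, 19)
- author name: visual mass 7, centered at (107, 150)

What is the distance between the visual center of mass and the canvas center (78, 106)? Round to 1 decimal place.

≈ 27.9

Weights sum to 9 + 7 + 6 + 1 + 2 + 7 = 32.
Σw·x = 9·131 + 7·22 + 6·111 + 1·71 + 2·21 + 7·107 = 2861, so x̄ = 2861/32 ≈ 89.41.
Σw·y = 9·198 + 7·67 + 6·136 + 1·52 + 2·19 + 7·150 = 4207, so ȳ = 4207/32 ≈ 131.47.
Relative to (78, 106): Δ = (11.41, 25.47); |Δ| = √(11.41² + 25.47²) ≈ 27.91.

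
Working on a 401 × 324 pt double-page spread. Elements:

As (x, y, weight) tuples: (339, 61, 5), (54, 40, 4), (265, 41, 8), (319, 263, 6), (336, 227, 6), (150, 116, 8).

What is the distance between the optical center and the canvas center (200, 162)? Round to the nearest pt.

Weights sum to 5 + 4 + 8 + 6 + 6 + 8 = 37.
x: moment 9161 / weight 37 ≈ 247.59
Σw·y = 4661; ȳ = 4661/37 ≈ 125.97.
Relative to (200, 162): Δ = (47.59, -36.03); |Δ| = √(47.59² + -36.03²) ≈ 59.69.

≈ 60 pt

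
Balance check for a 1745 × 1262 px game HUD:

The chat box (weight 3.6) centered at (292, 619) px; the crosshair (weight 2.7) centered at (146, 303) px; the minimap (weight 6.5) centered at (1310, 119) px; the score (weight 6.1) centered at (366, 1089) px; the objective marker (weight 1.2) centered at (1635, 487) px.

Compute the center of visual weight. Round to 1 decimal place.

(704.2, 549.6)

Total weight = 3.6 + 2.7 + 6.5 + 6.1 + 1.2 = 20.1.
Σw·x = 3.6·292 + 2.7·146 + 6.5·1310 + 6.1·366 + 1.2·1635 = 14155.0, so x̄ = 14155.0/20.1 ≈ 704.23.
Σw·y = 3.6·619 + 2.7·303 + 6.5·119 + 6.1·1089 + 1.2·487 = 11047.3, so ȳ = 11047.3/20.1 ≈ 549.62.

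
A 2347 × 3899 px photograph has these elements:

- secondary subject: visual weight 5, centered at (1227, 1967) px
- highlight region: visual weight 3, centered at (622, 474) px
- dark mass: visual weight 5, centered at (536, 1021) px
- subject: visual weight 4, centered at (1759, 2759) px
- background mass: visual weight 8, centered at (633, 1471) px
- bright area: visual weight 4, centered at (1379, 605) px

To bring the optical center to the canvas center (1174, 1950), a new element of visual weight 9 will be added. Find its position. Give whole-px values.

(1813, 3613)

After adding the new element, total weight = 5 + 3 + 5 + 4 + 8 + 4 + 9 = 38.
Along x: (28297 + 9·x) / 38 = 1174 (existing moment 5·1227 + 3·622 + 5·536 + 4·1759 + 8·633 + 4·1379 = 28297) ⇒ x = (44612 − 28297) / 9 ≈ 1812.78.
Along y: (41586 + 9·y) / 38 = 1950 (existing moment 5·1967 + 3·474 + 5·1021 + 4·2759 + 8·1471 + 4·605 = 41586) ⇒ y = (74100 − 41586) / 9 ≈ 3612.67.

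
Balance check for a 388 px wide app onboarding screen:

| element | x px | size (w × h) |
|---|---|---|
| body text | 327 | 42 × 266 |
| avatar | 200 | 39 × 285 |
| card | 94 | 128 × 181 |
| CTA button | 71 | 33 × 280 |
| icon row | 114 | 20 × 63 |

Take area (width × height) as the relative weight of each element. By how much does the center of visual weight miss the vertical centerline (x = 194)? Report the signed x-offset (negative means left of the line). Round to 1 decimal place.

≈ -35.8 px

Taking area as weight: body text 42·266 = 11172, avatar 39·285 = 11115, card 128·181 = 23168, CTA button 33·280 = 9240, icon row 20·63 = 1260. Sum 55955.
x-moment: 11172·327 + 11115·200 + 23168·94 + 9240·71 + 1260·114 = 8853716; centroid 8853716/55955 ≈ 158.23.
Offset from x = 194: 158.23 − 194 ≈ -35.77.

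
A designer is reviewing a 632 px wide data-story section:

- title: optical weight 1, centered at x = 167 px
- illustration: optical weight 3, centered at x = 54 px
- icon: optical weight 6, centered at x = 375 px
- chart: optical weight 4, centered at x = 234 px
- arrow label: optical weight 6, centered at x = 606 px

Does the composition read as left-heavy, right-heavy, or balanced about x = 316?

Weights sum to 1 + 3 + 6 + 4 + 6 = 20.
Σw·x = 1·167 + 3·54 + 6·375 + 4·234 + 6·606 = 7151, so x̄ = 7151/20 ≈ 357.55.
357.6 vs midline 316 → right-heavy.

right-heavy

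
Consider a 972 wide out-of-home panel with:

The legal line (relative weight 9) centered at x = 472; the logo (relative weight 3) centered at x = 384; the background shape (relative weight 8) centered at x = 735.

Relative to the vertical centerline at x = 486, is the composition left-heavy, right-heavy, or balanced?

right-heavy

Total weight = 9 + 3 + 8 = 20.
x-moment: 9·472 + 3·384 + 8·735 = 11280; centroid 11280/20 ≈ 564.00.
564.0 lies right of the midline 486, so the layout is right-heavy.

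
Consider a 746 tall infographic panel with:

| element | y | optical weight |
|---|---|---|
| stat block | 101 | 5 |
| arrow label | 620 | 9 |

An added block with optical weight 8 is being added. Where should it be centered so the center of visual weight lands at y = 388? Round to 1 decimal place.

y ≈ 306.4

New total weight: (5 + 9) + 8 = 22.
Along y: (6085 + 8·y) / 22 = 388 (existing moment 5·101 + 9·620 = 6085) ⇒ y = (8536 − 6085) / 8 ≈ 306.38.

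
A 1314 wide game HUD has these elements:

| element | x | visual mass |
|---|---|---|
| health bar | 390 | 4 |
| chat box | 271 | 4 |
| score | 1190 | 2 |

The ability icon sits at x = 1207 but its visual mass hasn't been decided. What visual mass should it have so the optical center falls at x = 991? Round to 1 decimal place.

w ≈ 22.6

Known weights sum to 4 + 4 + 2 = 10; their moment is 4·390 + 4·271 + 2·1190 = 5024.
Set Σw·x/Σw = 991: (5024 + 1207w) = 991·(10 + w).
Solving: w = (991·10 − 5024) / (1207 − 991) = 4886 / 216 ≈ 22.62.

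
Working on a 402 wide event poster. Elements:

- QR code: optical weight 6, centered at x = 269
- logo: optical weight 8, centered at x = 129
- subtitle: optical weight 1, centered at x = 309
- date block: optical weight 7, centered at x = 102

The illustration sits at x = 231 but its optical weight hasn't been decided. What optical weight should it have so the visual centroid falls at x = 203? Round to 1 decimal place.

Fixed elements: Σw = 6 + 8 + 1 + 7 = 22, Σw·x = 6·269 + 8·129 + 1·309 + 7·102 = 3669.
Set Σw·x/Σw = 203: (3669 + 231w) = 203·(22 + w).
So w = (203·22 − 3669)/(231 − 203) = 797/28 ≈ 28.46.

w ≈ 28.5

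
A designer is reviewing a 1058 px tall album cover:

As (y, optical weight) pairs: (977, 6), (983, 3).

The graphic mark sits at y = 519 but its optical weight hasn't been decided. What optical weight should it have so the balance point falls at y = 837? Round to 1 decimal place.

w ≈ 4.0

Fixed elements: Σw = 6 + 3 = 9, Σw·y = 6·977 + 3·983 = 8811.
For the centroid to hit 837: (8811 + w·519) / (9 + w) = 837.
Solving: w = (837·9 − 8811) / (519 − 837) = -1278 / -318 ≈ 4.02.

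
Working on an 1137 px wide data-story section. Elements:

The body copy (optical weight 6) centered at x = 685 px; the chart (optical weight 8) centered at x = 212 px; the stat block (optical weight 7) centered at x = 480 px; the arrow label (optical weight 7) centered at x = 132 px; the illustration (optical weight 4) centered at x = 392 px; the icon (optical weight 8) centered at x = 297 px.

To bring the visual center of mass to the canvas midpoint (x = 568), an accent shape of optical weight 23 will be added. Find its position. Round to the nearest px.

After adding the accent shape, total weight = 6 + 8 + 7 + 7 + 4 + 8 + 23 = 63.
Along x: (14034 + 23·x) / 63 = 568 (existing moment 6·685 + 8·212 + 7·480 + 7·132 + 4·392 + 8·297 = 14034) ⇒ x = (35784 − 14034) / 23 ≈ 945.65.

x ≈ 946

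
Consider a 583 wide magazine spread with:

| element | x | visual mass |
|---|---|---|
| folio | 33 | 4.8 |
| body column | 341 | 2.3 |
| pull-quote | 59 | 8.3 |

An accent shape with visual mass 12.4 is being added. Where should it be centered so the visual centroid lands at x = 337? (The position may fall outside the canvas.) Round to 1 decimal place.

With the accent shape, Σw becomes 4.8 + 2.3 + 8.3 + 12.4 = 27.8.
Along x: (1432.4 + 12.4·x) / 27.8 = 337 (existing moment 4.8·33 + 2.3·341 + 8.3·59 = 1432.4) ⇒ x = (9368.6 − 1432.4) / 12.4 ≈ 640.02.

x ≈ 640.0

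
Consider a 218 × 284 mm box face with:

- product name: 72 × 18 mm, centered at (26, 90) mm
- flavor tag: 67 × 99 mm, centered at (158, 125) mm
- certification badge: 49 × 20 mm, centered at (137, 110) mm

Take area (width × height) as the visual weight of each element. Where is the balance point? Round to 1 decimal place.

Areas: product name 72·18 = 1296, flavor tag 67·99 = 6633, certification badge 49·20 = 980. Total weight = 8909.
x: (1296·26 + 6633·158 + 980·137) / 8909 = 1215970 / 8909 ≈ 136.49
y: (1296·90 + 6633·125 + 980·110) / 8909 = 1053565 / 8909 ≈ 118.26

(136.5, 118.3)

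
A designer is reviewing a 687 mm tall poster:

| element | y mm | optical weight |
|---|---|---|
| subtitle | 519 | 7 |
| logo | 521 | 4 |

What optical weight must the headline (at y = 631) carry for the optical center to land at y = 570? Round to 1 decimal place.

w ≈ 9.1

Known weights sum to 7 + 4 = 11; their moment is 7·519 + 4·521 = 5717.
Balance at y = 570 requires (5717 + w·631) / (11 + w) = 570.
Solving: w = (570·11 − 5717) / (631 − 570) = 553 / 61 ≈ 9.07.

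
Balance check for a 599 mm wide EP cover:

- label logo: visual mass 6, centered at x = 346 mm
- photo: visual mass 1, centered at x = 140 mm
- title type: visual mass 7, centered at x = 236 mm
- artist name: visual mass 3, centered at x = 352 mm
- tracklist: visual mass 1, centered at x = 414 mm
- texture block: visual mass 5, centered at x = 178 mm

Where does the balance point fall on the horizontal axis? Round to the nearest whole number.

Weights sum to 6 + 1 + 7 + 3 + 1 + 5 = 23.
x: (6·346 + 1·140 + 7·236 + 3·352 + 1·414 + 5·178) / 23 = 6228 / 23 ≈ 270.78

x ≈ 271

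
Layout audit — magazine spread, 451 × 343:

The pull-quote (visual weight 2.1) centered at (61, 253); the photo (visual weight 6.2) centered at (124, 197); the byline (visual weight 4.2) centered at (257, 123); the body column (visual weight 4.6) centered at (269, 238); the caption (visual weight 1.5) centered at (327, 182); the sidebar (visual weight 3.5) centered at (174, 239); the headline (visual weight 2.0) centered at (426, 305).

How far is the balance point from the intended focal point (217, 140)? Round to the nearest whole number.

Weights sum to 2.1 + 6.2 + 4.2 + 4.6 + 1.5 + 3.5 + 2.0 = 24.1.
x: (2.1·61 + 6.2·124 + 4.2·257 + 4.6·269 + 1.5·327 + 3.5·174 + 2.0·426) / 24.1 = 5165.2 / 24.1 ≈ 214.32
y: (2.1·253 + 6.2·197 + 4.2·123 + 4.6·238 + 1.5·182 + 3.5·239 + 2.0·305) / 24.1 = 5083.6 / 24.1 ≈ 210.94
From (217, 140): dx = -2.68, dy = 70.94, so the distance is √(dx²+dy²) ≈ 70.99.

≈ 71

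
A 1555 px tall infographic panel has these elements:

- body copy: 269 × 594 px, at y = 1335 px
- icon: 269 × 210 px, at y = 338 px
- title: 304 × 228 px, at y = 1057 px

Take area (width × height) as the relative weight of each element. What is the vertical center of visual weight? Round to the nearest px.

y ≈ 1070

Taking area as weight: body copy 269·594 = 159786, icon 269·210 = 56490, title 304·228 = 69312. Sum 285588.
y: (159786·1335 + 56490·338 + 69312·1057) / 285588 = 305670714 / 285588 ≈ 1070.32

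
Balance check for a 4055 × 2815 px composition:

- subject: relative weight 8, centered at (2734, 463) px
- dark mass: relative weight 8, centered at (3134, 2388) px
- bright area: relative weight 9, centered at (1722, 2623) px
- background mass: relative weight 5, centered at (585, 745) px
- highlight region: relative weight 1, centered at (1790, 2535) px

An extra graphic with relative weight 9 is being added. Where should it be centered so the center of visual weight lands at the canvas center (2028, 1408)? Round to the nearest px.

(1551, 405)

After adding the extra graphic, total weight = 8 + 8 + 9 + 5 + 1 + 9 = 40.
Along x: (67157 + 9·x) / 40 = 2028 (existing moment 8·2734 + 8·3134 + 9·1722 + 5·585 + 1·1790 = 67157) ⇒ x = (81120 − 67157) / 9 ≈ 1551.44.
Along y: (52675 + 9·y) / 40 = 1408 (existing moment 8·463 + 8·2388 + 9·2623 + 5·745 + 1·2535 = 52675) ⇒ y = (56320 − 52675) / 9 ≈ 405.00.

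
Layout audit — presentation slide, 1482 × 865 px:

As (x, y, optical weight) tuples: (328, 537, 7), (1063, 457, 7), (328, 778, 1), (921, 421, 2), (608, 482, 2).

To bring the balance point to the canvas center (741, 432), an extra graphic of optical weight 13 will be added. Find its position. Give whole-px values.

New total weight: (7 + 7 + 1 + 2 + 2) + 13 = 32.
Along x: (13123 + 13·x) / 32 = 741 (existing moment 7·328 + 7·1063 + 1·328 + 2·921 + 2·608 = 13123) ⇒ x = (23712 − 13123) / 13 ≈ 814.54.
Along y: (9542 + 13·y) / 32 = 432 (existing moment 7·537 + 7·457 + 1·778 + 2·421 + 2·482 = 9542) ⇒ y = (13824 − 9542) / 13 ≈ 329.38.

(815, 329)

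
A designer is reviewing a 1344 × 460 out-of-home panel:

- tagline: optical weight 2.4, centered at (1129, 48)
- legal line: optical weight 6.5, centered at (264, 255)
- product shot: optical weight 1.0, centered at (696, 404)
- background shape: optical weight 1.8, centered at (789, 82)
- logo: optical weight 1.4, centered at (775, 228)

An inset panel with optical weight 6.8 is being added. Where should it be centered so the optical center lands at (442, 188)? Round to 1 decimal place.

After adding the inset panel, total weight = 2.4 + 6.5 + 1.0 + 1.8 + 1.4 + 6.8 = 19.9.
Along x: (7626.8 + 6.8·x) / 19.9 = 442 (existing moment 2.4·1129 + 6.5·264 + 1.0·696 + 1.8·789 + 1.4·775 = 7626.8) ⇒ x = (8795.8 − 7626.8) / 6.8 ≈ 171.91.
Along y: (2643.5 + 6.8·y) / 19.9 = 188 (existing moment 2.4·48 + 6.5·255 + 1.0·404 + 1.8·82 + 1.4·228 = 2643.5) ⇒ y = (3741.2 − 2643.5) / 6.8 ≈ 161.43.

(171.9, 161.4)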